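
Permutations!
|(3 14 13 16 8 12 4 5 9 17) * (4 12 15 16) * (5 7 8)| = 11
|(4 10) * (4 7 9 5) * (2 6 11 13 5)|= |(2 6 11 13 5 4 10 7 9)|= 9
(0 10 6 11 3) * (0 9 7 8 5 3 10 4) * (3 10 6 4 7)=(0 7 8 5 10 4)(3 9)(6 11)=[7, 1, 2, 9, 0, 10, 11, 8, 5, 3, 4, 6]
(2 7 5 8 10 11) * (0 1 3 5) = (0 1 3 5 8 10 11 2 7) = [1, 3, 7, 5, 4, 8, 6, 0, 10, 9, 11, 2]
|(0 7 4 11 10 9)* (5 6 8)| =6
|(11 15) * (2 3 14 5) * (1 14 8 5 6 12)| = 4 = |(1 14 6 12)(2 3 8 5)(11 15)|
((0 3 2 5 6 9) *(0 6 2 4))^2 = ((0 3 4)(2 5)(6 9))^2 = (9)(0 4 3)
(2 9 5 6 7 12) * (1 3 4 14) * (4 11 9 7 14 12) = (1 3 11 9 5 6 14)(2 7 4 12) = [0, 3, 7, 11, 12, 6, 14, 4, 8, 5, 10, 9, 2, 13, 1]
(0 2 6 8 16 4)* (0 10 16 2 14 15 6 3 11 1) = [14, 0, 3, 11, 10, 5, 8, 7, 2, 9, 16, 1, 12, 13, 15, 6, 4] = (0 14 15 6 8 2 3 11 1)(4 10 16)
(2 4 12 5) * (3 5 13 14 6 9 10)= [0, 1, 4, 5, 12, 2, 9, 7, 8, 10, 3, 11, 13, 14, 6]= (2 4 12 13 14 6 9 10 3 5)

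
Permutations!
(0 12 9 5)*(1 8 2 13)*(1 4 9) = (0 12 1 8 2 13 4 9 5) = [12, 8, 13, 3, 9, 0, 6, 7, 2, 5, 10, 11, 1, 4]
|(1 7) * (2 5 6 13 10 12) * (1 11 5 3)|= |(1 7 11 5 6 13 10 12 2 3)|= 10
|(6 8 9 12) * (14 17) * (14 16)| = 12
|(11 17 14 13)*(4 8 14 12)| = |(4 8 14 13 11 17 12)| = 7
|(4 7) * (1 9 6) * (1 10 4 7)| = |(1 9 6 10 4)| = 5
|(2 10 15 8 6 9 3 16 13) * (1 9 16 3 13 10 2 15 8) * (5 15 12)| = 12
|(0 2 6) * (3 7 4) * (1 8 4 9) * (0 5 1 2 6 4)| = |(0 6 5 1 8)(2 4 3 7 9)| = 5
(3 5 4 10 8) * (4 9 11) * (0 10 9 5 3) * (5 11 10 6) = (0 6 5 11 4 9 10 8) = [6, 1, 2, 3, 9, 11, 5, 7, 0, 10, 8, 4]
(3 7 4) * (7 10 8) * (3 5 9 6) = (3 10 8 7 4 5 9 6) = [0, 1, 2, 10, 5, 9, 3, 4, 7, 6, 8]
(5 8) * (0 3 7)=(0 3 7)(5 8)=[3, 1, 2, 7, 4, 8, 6, 0, 5]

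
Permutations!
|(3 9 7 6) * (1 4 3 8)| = 7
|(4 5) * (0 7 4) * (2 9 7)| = 6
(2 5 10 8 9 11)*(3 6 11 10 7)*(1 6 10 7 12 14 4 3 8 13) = (1 6 11 2 5 12 14 4 3 10 13)(7 8 9) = [0, 6, 5, 10, 3, 12, 11, 8, 9, 7, 13, 2, 14, 1, 4]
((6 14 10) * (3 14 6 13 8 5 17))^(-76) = (3 14 10 13 8 5 17)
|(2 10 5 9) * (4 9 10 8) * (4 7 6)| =6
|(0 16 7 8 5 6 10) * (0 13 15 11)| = |(0 16 7 8 5 6 10 13 15 11)| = 10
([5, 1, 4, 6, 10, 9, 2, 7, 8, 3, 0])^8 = [0, 1, 2, 3, 4, 5, 6, 7, 8, 9, 10]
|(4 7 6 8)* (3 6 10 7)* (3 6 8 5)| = 10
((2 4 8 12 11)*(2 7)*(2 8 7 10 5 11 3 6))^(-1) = (2 6 3 12 8 7 4)(5 10 11)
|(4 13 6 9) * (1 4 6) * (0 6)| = |(0 6 9)(1 4 13)| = 3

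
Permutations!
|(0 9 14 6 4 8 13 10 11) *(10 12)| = 10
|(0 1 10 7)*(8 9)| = |(0 1 10 7)(8 9)| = 4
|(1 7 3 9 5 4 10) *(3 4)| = 12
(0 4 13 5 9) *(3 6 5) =(0 4 13 3 6 5 9) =[4, 1, 2, 6, 13, 9, 5, 7, 8, 0, 10, 11, 12, 3]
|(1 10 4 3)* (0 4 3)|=6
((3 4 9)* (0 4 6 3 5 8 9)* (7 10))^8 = (10)(5 9 8)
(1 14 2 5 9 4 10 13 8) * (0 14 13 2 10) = (0 14 10 2 5 9 4)(1 13 8) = [14, 13, 5, 3, 0, 9, 6, 7, 1, 4, 2, 11, 12, 8, 10]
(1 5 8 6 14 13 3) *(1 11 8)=(1 5)(3 11 8 6 14 13)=[0, 5, 2, 11, 4, 1, 14, 7, 6, 9, 10, 8, 12, 3, 13]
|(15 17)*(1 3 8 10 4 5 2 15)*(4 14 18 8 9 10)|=|(1 3 9 10 14 18 8 4 5 2 15 17)|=12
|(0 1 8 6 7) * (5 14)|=10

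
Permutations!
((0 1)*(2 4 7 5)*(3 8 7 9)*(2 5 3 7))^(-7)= ((0 1)(2 4 9 7 3 8))^(-7)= (0 1)(2 8 3 7 9 4)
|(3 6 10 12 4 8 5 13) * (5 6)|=|(3 5 13)(4 8 6 10 12)|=15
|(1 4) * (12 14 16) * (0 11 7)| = 6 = |(0 11 7)(1 4)(12 14 16)|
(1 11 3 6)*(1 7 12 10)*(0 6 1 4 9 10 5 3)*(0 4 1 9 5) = (0 6 7 12)(1 11 4 5 3 9 10) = [6, 11, 2, 9, 5, 3, 7, 12, 8, 10, 1, 4, 0]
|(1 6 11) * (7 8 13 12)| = 12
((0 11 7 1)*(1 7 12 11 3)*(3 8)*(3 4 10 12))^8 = ((0 8 4 10 12 11 3 1))^8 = (12)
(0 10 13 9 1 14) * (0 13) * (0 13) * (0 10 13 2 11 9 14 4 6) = (0 13 14 10 2 11 9 1 4 6) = [13, 4, 11, 3, 6, 5, 0, 7, 8, 1, 2, 9, 12, 14, 10]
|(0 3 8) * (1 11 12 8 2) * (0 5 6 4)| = 10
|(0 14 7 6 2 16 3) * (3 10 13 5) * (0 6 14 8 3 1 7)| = 12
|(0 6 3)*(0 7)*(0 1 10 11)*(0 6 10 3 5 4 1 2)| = 10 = |(0 10 11 6 5 4 1 3 7 2)|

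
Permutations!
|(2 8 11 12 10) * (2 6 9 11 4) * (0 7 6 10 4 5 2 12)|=30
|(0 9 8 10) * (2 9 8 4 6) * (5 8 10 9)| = 6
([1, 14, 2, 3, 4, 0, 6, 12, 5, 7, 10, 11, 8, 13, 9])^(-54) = [14, 9, 2, 3, 4, 1, 6, 8, 0, 12, 10, 11, 5, 13, 7]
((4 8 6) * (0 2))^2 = (4 6 8)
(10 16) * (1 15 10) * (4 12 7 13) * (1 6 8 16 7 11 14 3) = (1 15 10 7 13 4 12 11 14 3)(6 8 16) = [0, 15, 2, 1, 12, 5, 8, 13, 16, 9, 7, 14, 11, 4, 3, 10, 6]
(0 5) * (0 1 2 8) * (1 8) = (0 5 8)(1 2) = [5, 2, 1, 3, 4, 8, 6, 7, 0]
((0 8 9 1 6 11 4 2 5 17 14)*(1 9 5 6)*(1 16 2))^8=(0 17 8 14 5)(1 2 11)(4 16 6)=((0 8 5 17 14)(1 16 2 6 11 4))^8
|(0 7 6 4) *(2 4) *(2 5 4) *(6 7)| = 4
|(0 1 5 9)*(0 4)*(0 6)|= 6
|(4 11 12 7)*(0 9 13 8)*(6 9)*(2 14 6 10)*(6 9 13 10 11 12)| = |(0 11 6 13 8)(2 14 9 10)(4 12 7)| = 60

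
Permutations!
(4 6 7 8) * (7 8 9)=(4 6 8)(7 9)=[0, 1, 2, 3, 6, 5, 8, 9, 4, 7]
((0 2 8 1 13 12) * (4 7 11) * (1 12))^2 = (13)(0 8)(2 12)(4 11 7)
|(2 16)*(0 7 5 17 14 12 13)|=14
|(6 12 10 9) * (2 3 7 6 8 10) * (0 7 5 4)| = 24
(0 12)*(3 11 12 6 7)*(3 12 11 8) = [6, 1, 2, 8, 4, 5, 7, 12, 3, 9, 10, 11, 0] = (0 6 7 12)(3 8)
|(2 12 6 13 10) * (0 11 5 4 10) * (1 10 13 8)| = |(0 11 5 4 13)(1 10 2 12 6 8)| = 30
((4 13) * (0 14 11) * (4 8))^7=((0 14 11)(4 13 8))^7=(0 14 11)(4 13 8)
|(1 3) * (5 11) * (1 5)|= |(1 3 5 11)|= 4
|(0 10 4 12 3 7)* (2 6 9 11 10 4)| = |(0 4 12 3 7)(2 6 9 11 10)| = 5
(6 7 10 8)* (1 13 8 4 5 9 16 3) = [0, 13, 2, 1, 5, 9, 7, 10, 6, 16, 4, 11, 12, 8, 14, 15, 3] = (1 13 8 6 7 10 4 5 9 16 3)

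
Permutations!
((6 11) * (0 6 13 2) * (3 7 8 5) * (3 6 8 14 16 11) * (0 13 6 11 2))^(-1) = ((0 8 5 11 6 3 7 14 16 2 13))^(-1) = (0 13 2 16 14 7 3 6 11 5 8)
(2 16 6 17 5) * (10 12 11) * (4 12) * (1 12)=(1 12 11 10 4)(2 16 6 17 5)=[0, 12, 16, 3, 1, 2, 17, 7, 8, 9, 4, 10, 11, 13, 14, 15, 6, 5]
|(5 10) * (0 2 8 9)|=4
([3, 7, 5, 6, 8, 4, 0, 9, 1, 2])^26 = [6, 4, 7, 0, 2, 9, 3, 8, 5, 1]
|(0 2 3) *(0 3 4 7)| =4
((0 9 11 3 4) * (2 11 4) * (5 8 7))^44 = (0 4 9)(2 3 11)(5 7 8)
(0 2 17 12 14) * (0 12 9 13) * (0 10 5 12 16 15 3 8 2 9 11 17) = [9, 1, 0, 8, 4, 12, 6, 7, 2, 13, 5, 17, 14, 10, 16, 3, 15, 11] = (0 9 13 10 5 12 14 16 15 3 8 2)(11 17)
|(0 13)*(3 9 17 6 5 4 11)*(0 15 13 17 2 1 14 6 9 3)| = |(0 17 9 2 1 14 6 5 4 11)(13 15)| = 10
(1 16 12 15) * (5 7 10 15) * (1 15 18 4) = [0, 16, 2, 3, 1, 7, 6, 10, 8, 9, 18, 11, 5, 13, 14, 15, 12, 17, 4] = (1 16 12 5 7 10 18 4)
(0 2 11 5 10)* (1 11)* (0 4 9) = (0 2 1 11 5 10 4 9) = [2, 11, 1, 3, 9, 10, 6, 7, 8, 0, 4, 5]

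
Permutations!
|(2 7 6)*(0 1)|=6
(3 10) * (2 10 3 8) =(2 10 8) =[0, 1, 10, 3, 4, 5, 6, 7, 2, 9, 8]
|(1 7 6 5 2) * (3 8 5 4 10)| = |(1 7 6 4 10 3 8 5 2)| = 9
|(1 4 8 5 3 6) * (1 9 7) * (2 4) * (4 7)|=|(1 2 7)(3 6 9 4 8 5)|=6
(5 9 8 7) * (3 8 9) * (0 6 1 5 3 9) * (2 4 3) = (0 6 1 5 9)(2 4 3 8 7) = [6, 5, 4, 8, 3, 9, 1, 2, 7, 0]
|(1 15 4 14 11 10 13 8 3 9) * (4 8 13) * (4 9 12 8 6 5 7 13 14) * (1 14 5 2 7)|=|(1 15 6 2 7 13 5)(3 12 8)(9 14 11 10)|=84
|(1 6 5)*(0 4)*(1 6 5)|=|(0 4)(1 5 6)|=6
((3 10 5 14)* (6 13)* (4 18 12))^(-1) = ((3 10 5 14)(4 18 12)(6 13))^(-1) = (3 14 5 10)(4 12 18)(6 13)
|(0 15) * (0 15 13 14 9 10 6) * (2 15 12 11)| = |(0 13 14 9 10 6)(2 15 12 11)| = 12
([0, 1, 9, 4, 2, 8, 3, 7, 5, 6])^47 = [0, 1, 6, 2, 9, 8, 4, 7, 5, 3]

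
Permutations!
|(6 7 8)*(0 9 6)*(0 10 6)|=4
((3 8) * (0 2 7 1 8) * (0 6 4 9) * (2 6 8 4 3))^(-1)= (0 9 4 1 7 2 8 3 6)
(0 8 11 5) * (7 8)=(0 7 8 11 5)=[7, 1, 2, 3, 4, 0, 6, 8, 11, 9, 10, 5]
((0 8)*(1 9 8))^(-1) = (0 8 9 1)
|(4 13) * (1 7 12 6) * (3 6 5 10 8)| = 8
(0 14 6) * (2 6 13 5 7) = [14, 1, 6, 3, 4, 7, 0, 2, 8, 9, 10, 11, 12, 5, 13] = (0 14 13 5 7 2 6)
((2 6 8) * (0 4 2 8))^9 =(8)(0 4 2 6)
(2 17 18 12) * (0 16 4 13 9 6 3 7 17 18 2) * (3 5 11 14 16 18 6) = (0 18 12)(2 6 5 11 14 16 4 13 9 3 7 17) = [18, 1, 6, 7, 13, 11, 5, 17, 8, 3, 10, 14, 0, 9, 16, 15, 4, 2, 12]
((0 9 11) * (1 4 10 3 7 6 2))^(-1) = (0 11 9)(1 2 6 7 3 10 4)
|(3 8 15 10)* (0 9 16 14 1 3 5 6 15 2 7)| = |(0 9 16 14 1 3 8 2 7)(5 6 15 10)| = 36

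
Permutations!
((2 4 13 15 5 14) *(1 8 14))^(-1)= (1 5 15 13 4 2 14 8)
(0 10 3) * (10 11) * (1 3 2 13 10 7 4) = (0 11 7 4 1 3)(2 13 10) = [11, 3, 13, 0, 1, 5, 6, 4, 8, 9, 2, 7, 12, 10]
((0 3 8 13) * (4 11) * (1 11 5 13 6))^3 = ((0 3 8 6 1 11 4 5 13))^3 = (0 6 4)(1 5 3)(8 11 13)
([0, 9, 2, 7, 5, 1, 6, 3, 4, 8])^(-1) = [0, 5, 2, 7, 8, 4, 6, 3, 9, 1]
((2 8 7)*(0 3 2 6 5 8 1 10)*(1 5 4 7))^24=(0 5 10 2 1 3 8)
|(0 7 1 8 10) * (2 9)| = |(0 7 1 8 10)(2 9)| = 10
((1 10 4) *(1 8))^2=(1 4)(8 10)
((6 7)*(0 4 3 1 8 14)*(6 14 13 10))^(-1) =(0 14 7 6 10 13 8 1 3 4)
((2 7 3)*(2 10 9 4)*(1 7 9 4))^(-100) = (1 2 10 7 9 4 3)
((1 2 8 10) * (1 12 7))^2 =(1 8 12)(2 10 7)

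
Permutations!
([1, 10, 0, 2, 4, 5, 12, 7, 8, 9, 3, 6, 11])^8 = [3, 2, 10, 1, 4, 5, 11, 7, 8, 9, 0, 12, 6]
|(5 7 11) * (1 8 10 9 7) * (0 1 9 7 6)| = 9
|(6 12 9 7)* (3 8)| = 4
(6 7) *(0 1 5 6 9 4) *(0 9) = (0 1 5 6 7)(4 9) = [1, 5, 2, 3, 9, 6, 7, 0, 8, 4]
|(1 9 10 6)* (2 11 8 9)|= |(1 2 11 8 9 10 6)|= 7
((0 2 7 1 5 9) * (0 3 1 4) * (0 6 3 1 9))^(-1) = (0 5 1 9 3 6 4 7 2)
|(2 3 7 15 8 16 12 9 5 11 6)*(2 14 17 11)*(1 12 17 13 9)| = |(1 12)(2 3 7 15 8 16 17 11 6 14 13 9 5)| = 26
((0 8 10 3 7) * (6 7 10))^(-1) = (0 7 6 8)(3 10)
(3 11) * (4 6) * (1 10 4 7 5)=(1 10 4 6 7 5)(3 11)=[0, 10, 2, 11, 6, 1, 7, 5, 8, 9, 4, 3]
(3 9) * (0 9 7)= (0 9 3 7)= [9, 1, 2, 7, 4, 5, 6, 0, 8, 3]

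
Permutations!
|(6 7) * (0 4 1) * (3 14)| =|(0 4 1)(3 14)(6 7)| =6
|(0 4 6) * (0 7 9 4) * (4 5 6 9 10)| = 6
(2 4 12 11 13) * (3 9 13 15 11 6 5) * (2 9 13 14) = (2 4 12 6 5 3 13 9 14)(11 15) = [0, 1, 4, 13, 12, 3, 5, 7, 8, 14, 10, 15, 6, 9, 2, 11]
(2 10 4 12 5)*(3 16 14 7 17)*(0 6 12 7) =(0 6 12 5 2 10 4 7 17 3 16 14) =[6, 1, 10, 16, 7, 2, 12, 17, 8, 9, 4, 11, 5, 13, 0, 15, 14, 3]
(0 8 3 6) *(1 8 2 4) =(0 2 4 1 8 3 6) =[2, 8, 4, 6, 1, 5, 0, 7, 3]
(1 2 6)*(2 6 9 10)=(1 6)(2 9 10)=[0, 6, 9, 3, 4, 5, 1, 7, 8, 10, 2]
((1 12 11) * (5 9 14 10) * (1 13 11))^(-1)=((1 12)(5 9 14 10)(11 13))^(-1)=(1 12)(5 10 14 9)(11 13)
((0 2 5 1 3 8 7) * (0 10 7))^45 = (0 1)(2 3)(5 8)(7 10)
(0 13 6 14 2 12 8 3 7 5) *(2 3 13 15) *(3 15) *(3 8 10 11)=(0 8 13 6 14 15 2 12 10 11 3 7 5)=[8, 1, 12, 7, 4, 0, 14, 5, 13, 9, 11, 3, 10, 6, 15, 2]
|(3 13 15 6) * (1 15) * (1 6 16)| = 3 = |(1 15 16)(3 13 6)|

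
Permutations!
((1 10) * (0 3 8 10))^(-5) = (10)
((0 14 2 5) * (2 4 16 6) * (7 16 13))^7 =((0 14 4 13 7 16 6 2 5))^7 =(0 2 16 13 14 5 6 7 4)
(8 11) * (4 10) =(4 10)(8 11) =[0, 1, 2, 3, 10, 5, 6, 7, 11, 9, 4, 8]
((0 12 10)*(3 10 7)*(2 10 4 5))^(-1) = ((0 12 7 3 4 5 2 10))^(-1) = (0 10 2 5 4 3 7 12)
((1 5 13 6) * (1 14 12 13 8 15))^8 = ((1 5 8 15)(6 14 12 13))^8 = (15)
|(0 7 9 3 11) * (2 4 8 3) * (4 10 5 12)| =|(0 7 9 2 10 5 12 4 8 3 11)| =11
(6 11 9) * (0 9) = [9, 1, 2, 3, 4, 5, 11, 7, 8, 6, 10, 0] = (0 9 6 11)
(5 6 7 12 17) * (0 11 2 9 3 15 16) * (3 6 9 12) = (0 11 2 12 17 5 9 6 7 3 15 16) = [11, 1, 12, 15, 4, 9, 7, 3, 8, 6, 10, 2, 17, 13, 14, 16, 0, 5]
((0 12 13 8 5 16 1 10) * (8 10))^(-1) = ((0 12 13 10)(1 8 5 16))^(-1) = (0 10 13 12)(1 16 5 8)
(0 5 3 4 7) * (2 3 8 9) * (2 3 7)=[5, 1, 7, 4, 2, 8, 6, 0, 9, 3]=(0 5 8 9 3 4 2 7)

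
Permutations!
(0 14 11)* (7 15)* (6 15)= (0 14 11)(6 15 7)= [14, 1, 2, 3, 4, 5, 15, 6, 8, 9, 10, 0, 12, 13, 11, 7]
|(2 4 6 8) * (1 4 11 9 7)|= 8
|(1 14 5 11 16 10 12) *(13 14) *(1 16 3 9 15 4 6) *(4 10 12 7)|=|(1 13 14 5 11 3 9 15 10 7 4 6)(12 16)|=12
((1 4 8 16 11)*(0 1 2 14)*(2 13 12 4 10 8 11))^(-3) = (0 16 1 2 10 14 8)(4 11 13 12)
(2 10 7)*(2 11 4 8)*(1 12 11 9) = [0, 12, 10, 3, 8, 5, 6, 9, 2, 1, 7, 4, 11] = (1 12 11 4 8 2 10 7 9)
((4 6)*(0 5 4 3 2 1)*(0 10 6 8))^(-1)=(0 8 4 5)(1 2 3 6 10)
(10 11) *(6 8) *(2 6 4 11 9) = (2 6 8 4 11 10 9) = [0, 1, 6, 3, 11, 5, 8, 7, 4, 2, 9, 10]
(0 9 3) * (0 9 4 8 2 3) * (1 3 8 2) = (0 4 2 8 1 3 9) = [4, 3, 8, 9, 2, 5, 6, 7, 1, 0]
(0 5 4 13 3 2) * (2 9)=[5, 1, 0, 9, 13, 4, 6, 7, 8, 2, 10, 11, 12, 3]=(0 5 4 13 3 9 2)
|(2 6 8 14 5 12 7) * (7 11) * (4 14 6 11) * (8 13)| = |(2 11 7)(4 14 5 12)(6 13 8)| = 12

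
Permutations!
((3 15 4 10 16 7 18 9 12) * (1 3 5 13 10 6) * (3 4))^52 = (1 4 6)(5 7)(9 10)(12 16)(13 18)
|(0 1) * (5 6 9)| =|(0 1)(5 6 9)| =6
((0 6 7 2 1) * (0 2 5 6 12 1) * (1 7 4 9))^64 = (0 12 7 5 6 4 9 1 2)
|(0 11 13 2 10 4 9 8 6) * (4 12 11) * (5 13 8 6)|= 28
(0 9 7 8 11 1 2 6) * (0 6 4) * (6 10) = (0 9 7 8 11 1 2 4)(6 10) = [9, 2, 4, 3, 0, 5, 10, 8, 11, 7, 6, 1]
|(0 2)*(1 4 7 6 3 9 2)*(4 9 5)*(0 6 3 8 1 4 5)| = 20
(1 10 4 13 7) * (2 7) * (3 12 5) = (1 10 4 13 2 7)(3 12 5) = [0, 10, 7, 12, 13, 3, 6, 1, 8, 9, 4, 11, 5, 2]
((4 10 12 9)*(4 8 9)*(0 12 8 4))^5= (0 12)(4 10 8 9)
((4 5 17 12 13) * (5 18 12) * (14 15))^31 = (4 13 12 18)(5 17)(14 15)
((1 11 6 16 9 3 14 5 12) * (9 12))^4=((1 11 6 16 12)(3 14 5 9))^4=(1 12 16 6 11)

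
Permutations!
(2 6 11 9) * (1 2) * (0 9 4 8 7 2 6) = (0 9 1 6 11 4 8 7 2) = [9, 6, 0, 3, 8, 5, 11, 2, 7, 1, 10, 4]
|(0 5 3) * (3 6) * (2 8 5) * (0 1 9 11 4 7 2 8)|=11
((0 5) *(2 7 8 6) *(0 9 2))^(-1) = ((0 5 9 2 7 8 6))^(-1) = (0 6 8 7 2 9 5)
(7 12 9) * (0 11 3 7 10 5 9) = [11, 1, 2, 7, 4, 9, 6, 12, 8, 10, 5, 3, 0] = (0 11 3 7 12)(5 9 10)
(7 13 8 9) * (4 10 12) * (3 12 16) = (3 12 4 10 16)(7 13 8 9) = [0, 1, 2, 12, 10, 5, 6, 13, 9, 7, 16, 11, 4, 8, 14, 15, 3]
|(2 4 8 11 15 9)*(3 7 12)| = |(2 4 8 11 15 9)(3 7 12)| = 6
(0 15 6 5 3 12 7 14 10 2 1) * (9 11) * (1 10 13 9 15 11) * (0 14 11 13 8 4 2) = [13, 14, 10, 12, 2, 3, 5, 11, 4, 1, 0, 15, 7, 9, 8, 6] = (0 13 9 1 14 8 4 2 10)(3 12 7 11 15 6 5)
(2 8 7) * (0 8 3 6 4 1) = (0 8 7 2 3 6 4 1) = [8, 0, 3, 6, 1, 5, 4, 2, 7]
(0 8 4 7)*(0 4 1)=[8, 0, 2, 3, 7, 5, 6, 4, 1]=(0 8 1)(4 7)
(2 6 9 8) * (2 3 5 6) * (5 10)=[0, 1, 2, 10, 4, 6, 9, 7, 3, 8, 5]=(3 10 5 6 9 8)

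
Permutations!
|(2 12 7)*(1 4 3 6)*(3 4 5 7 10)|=|(1 5 7 2 12 10 3 6)|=8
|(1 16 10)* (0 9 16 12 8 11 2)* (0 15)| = 10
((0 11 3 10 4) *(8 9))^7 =((0 11 3 10 4)(8 9))^7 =(0 3 4 11 10)(8 9)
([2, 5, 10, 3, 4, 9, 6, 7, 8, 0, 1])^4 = (0 5 10)(1 2 9)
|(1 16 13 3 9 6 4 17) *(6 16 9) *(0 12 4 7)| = 11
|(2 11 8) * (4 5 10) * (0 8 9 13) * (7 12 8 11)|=12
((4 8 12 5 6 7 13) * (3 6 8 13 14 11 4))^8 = (3 6 7 14 11 4 13)(5 12 8) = ((3 6 7 14 11 4 13)(5 8 12))^8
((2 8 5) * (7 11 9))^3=(11)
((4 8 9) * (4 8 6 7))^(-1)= (4 7 6)(8 9)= ((4 6 7)(8 9))^(-1)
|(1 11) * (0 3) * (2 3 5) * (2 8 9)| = |(0 5 8 9 2 3)(1 11)| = 6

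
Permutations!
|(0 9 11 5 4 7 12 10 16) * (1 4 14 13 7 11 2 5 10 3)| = |(0 9 2 5 14 13 7 12 3 1 4 11 10 16)| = 14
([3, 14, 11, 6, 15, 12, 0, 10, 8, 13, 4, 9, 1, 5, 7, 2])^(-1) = [6, 12, 15, 0, 10, 13, 3, 14, 8, 11, 7, 2, 5, 9, 1, 4]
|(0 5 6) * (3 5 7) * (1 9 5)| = 7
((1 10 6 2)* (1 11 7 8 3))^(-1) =((1 10 6 2 11 7 8 3))^(-1) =(1 3 8 7 11 2 6 10)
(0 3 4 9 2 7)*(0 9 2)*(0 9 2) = [3, 1, 7, 4, 0, 5, 6, 2, 8, 9] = (9)(0 3 4)(2 7)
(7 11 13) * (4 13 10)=(4 13 7 11 10)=[0, 1, 2, 3, 13, 5, 6, 11, 8, 9, 4, 10, 12, 7]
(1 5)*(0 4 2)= (0 4 2)(1 5)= [4, 5, 0, 3, 2, 1]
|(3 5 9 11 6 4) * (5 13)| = |(3 13 5 9 11 6 4)| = 7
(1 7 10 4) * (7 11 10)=[0, 11, 2, 3, 1, 5, 6, 7, 8, 9, 4, 10]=(1 11 10 4)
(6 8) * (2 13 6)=[0, 1, 13, 3, 4, 5, 8, 7, 2, 9, 10, 11, 12, 6]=(2 13 6 8)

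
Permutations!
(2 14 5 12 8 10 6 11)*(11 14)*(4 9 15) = [0, 1, 11, 3, 9, 12, 14, 7, 10, 15, 6, 2, 8, 13, 5, 4] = (2 11)(4 9 15)(5 12 8 10 6 14)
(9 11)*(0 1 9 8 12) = (0 1 9 11 8 12) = [1, 9, 2, 3, 4, 5, 6, 7, 12, 11, 10, 8, 0]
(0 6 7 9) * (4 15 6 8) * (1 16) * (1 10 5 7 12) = (0 8 4 15 6 12 1 16 10 5 7 9) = [8, 16, 2, 3, 15, 7, 12, 9, 4, 0, 5, 11, 1, 13, 14, 6, 10]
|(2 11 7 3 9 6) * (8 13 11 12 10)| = 10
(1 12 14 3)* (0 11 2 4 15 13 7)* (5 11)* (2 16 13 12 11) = (0 5 2 4 15 12 14 3 1 11 16 13 7) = [5, 11, 4, 1, 15, 2, 6, 0, 8, 9, 10, 16, 14, 7, 3, 12, 13]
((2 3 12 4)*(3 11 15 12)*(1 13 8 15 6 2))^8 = (1 8 12)(2 6 11)(4 13 15)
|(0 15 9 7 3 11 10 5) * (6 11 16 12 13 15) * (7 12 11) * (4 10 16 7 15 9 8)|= 42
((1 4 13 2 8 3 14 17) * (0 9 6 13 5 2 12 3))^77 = (0 8 2 5 4 1 17 14 3 12 13 6 9)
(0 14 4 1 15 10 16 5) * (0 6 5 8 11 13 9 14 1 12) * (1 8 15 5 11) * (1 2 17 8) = [1, 5, 17, 3, 12, 6, 11, 7, 2, 14, 16, 13, 0, 9, 4, 10, 15, 8] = (0 1 5 6 11 13 9 14 4 12)(2 17 8)(10 16 15)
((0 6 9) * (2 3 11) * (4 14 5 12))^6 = (4 5)(12 14)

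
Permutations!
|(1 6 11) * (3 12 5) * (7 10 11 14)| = 6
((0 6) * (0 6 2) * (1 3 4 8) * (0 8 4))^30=(8)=((0 2 8 1 3))^30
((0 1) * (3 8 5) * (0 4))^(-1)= (0 4 1)(3 5 8)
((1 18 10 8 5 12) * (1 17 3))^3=((1 18 10 8 5 12 17 3))^3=(1 8 17 18 5 3 10 12)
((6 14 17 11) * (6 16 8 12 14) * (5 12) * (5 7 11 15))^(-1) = ((5 12 14 17 15)(7 11 16 8))^(-1) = (5 15 17 14 12)(7 8 16 11)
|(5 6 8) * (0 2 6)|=|(0 2 6 8 5)|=5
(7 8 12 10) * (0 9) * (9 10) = (0 10 7 8 12 9) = [10, 1, 2, 3, 4, 5, 6, 8, 12, 0, 7, 11, 9]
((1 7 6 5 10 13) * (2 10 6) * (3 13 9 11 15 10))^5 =(5 6)(9 11 15 10)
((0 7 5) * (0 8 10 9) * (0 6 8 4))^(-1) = (0 4 5 7)(6 9 10 8)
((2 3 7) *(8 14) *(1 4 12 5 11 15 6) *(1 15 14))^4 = (15)(1 11 4 14 12 8 5)(2 3 7)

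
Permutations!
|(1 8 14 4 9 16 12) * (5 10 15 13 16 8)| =|(1 5 10 15 13 16 12)(4 9 8 14)| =28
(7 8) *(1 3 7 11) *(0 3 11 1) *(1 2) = (0 3 7 8 2 1 11) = [3, 11, 1, 7, 4, 5, 6, 8, 2, 9, 10, 0]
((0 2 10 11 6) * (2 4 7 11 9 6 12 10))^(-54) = ((0 4 7 11 12 10 9 6))^(-54) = (0 7 12 9)(4 11 10 6)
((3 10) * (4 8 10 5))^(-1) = (3 10 8 4 5)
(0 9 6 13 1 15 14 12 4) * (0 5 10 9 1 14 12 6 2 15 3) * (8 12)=(0 1 3)(2 15 8 12 4 5 10 9)(6 13 14)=[1, 3, 15, 0, 5, 10, 13, 7, 12, 2, 9, 11, 4, 14, 6, 8]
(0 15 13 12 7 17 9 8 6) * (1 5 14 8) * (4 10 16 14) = [15, 5, 2, 3, 10, 4, 0, 17, 6, 1, 16, 11, 7, 12, 8, 13, 14, 9] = (0 15 13 12 7 17 9 1 5 4 10 16 14 8 6)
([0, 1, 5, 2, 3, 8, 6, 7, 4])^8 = (2 4 5 3 8)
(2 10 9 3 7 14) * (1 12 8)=(1 12 8)(2 10 9 3 7 14)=[0, 12, 10, 7, 4, 5, 6, 14, 1, 3, 9, 11, 8, 13, 2]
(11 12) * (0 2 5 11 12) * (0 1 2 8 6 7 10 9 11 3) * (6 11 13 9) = (0 8 11 1 2 5 3)(6 7 10)(9 13) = [8, 2, 5, 0, 4, 3, 7, 10, 11, 13, 6, 1, 12, 9]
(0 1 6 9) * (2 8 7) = (0 1 6 9)(2 8 7) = [1, 6, 8, 3, 4, 5, 9, 2, 7, 0]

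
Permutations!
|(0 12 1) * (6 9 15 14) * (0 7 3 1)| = 12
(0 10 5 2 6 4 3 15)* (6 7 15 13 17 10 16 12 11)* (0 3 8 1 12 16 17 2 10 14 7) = [17, 12, 0, 13, 8, 10, 4, 15, 1, 9, 5, 6, 11, 2, 7, 3, 16, 14] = (0 17 14 7 15 3 13 2)(1 12 11 6 4 8)(5 10)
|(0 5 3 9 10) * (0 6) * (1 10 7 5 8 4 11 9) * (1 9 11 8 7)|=|(11)(0 7 5 3 9 1 10 6)(4 8)|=8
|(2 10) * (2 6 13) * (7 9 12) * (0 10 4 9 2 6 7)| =14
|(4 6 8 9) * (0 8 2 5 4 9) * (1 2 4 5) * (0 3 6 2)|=|(9)(0 8 3 6 4 2 1)|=7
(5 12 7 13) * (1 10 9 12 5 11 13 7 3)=(1 10 9 12 3)(11 13)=[0, 10, 2, 1, 4, 5, 6, 7, 8, 12, 9, 13, 3, 11]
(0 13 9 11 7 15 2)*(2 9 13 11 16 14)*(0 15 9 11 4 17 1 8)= (0 4 17 1 8)(2 15 11 7 9 16 14)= [4, 8, 15, 3, 17, 5, 6, 9, 0, 16, 10, 7, 12, 13, 2, 11, 14, 1]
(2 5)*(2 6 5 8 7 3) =(2 8 7 3)(5 6) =[0, 1, 8, 2, 4, 6, 5, 3, 7]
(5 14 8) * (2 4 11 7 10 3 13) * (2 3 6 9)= [0, 1, 4, 13, 11, 14, 9, 10, 5, 2, 6, 7, 12, 3, 8]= (2 4 11 7 10 6 9)(3 13)(5 14 8)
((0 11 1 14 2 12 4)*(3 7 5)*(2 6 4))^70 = ((0 11 1 14 6 4)(2 12)(3 7 5))^70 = (0 6 1)(3 7 5)(4 14 11)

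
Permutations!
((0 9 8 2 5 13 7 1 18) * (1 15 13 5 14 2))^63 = (0 1 9 18 8)(2 14)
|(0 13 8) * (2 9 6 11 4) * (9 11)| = |(0 13 8)(2 11 4)(6 9)| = 6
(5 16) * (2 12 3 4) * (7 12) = [0, 1, 7, 4, 2, 16, 6, 12, 8, 9, 10, 11, 3, 13, 14, 15, 5] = (2 7 12 3 4)(5 16)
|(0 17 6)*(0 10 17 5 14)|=|(0 5 14)(6 10 17)|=3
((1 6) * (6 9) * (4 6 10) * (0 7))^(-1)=(0 7)(1 6 4 10 9)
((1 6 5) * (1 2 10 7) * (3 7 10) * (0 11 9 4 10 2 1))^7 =(0 7 3 2 10 4 9 11)(1 6 5)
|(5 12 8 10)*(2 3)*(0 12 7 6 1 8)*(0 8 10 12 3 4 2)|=|(0 3)(1 10 5 7 6)(2 4)(8 12)|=10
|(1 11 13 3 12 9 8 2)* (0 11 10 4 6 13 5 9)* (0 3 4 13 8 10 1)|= 10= |(0 11 5 9 10 13 4 6 8 2)(3 12)|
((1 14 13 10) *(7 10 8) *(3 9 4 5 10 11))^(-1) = (1 10 5 4 9 3 11 7 8 13 14)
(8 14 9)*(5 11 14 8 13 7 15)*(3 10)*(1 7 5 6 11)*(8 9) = [0, 7, 2, 10, 4, 1, 11, 15, 9, 13, 3, 14, 12, 5, 8, 6] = (1 7 15 6 11 14 8 9 13 5)(3 10)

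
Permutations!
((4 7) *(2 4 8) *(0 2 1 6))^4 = (0 8 2 1 4 6 7)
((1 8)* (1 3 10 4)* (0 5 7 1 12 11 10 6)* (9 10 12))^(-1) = ((0 5 7 1 8 3 6)(4 9 10)(11 12))^(-1) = (0 6 3 8 1 7 5)(4 10 9)(11 12)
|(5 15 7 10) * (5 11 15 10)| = 5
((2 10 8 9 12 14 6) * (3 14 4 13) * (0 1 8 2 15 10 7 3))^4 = (0 12 1 4 8 13 9)(2 6 7 15 3 10 14)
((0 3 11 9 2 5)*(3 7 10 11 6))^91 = (11)(3 6)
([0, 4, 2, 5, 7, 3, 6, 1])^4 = (1 4 7)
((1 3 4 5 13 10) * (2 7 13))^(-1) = ((1 3 4 5 2 7 13 10))^(-1) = (1 10 13 7 2 5 4 3)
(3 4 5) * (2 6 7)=(2 6 7)(3 4 5)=[0, 1, 6, 4, 5, 3, 7, 2]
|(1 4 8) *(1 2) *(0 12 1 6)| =|(0 12 1 4 8 2 6)| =7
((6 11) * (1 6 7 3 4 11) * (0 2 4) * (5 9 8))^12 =(11)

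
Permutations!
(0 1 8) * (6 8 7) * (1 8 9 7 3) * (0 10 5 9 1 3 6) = [8, 6, 2, 3, 4, 9, 1, 0, 10, 7, 5] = (0 8 10 5 9 7)(1 6)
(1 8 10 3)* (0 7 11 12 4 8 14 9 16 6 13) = [7, 14, 2, 1, 8, 5, 13, 11, 10, 16, 3, 12, 4, 0, 9, 15, 6] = (0 7 11 12 4 8 10 3 1 14 9 16 6 13)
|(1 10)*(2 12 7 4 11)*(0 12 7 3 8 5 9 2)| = |(0 12 3 8 5 9 2 7 4 11)(1 10)| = 10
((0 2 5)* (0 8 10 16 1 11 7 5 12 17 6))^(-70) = (17) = ((0 2 12 17 6)(1 11 7 5 8 10 16))^(-70)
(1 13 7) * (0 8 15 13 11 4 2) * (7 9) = (0 8 15 13 9 7 1 11 4 2) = [8, 11, 0, 3, 2, 5, 6, 1, 15, 7, 10, 4, 12, 9, 14, 13]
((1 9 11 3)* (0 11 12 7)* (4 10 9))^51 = (0 9 1)(3 7 10)(4 11 12)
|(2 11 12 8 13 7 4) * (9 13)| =|(2 11 12 8 9 13 7 4)| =8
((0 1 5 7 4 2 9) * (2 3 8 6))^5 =(0 3)(1 8)(2 7)(4 9)(5 6)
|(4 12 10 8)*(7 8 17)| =6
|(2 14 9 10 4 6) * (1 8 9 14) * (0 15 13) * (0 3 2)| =11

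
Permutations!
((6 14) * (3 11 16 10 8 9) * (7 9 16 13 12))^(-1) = ((3 11 13 12 7 9)(6 14)(8 16 10))^(-1) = (3 9 7 12 13 11)(6 14)(8 10 16)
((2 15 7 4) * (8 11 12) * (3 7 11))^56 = (15)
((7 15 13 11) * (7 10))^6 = ((7 15 13 11 10))^6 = (7 15 13 11 10)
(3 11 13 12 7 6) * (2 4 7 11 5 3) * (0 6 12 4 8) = (0 6 2 8)(3 5)(4 7 12 11 13) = [6, 1, 8, 5, 7, 3, 2, 12, 0, 9, 10, 13, 11, 4]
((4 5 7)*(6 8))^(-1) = (4 7 5)(6 8)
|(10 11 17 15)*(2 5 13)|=12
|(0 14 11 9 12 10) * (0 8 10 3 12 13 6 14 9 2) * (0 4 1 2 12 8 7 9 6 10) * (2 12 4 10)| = |(0 6 14 11 4 1 12 3 8)(2 10 7 9 13)| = 45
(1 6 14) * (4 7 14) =[0, 6, 2, 3, 7, 5, 4, 14, 8, 9, 10, 11, 12, 13, 1] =(1 6 4 7 14)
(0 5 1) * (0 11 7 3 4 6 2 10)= [5, 11, 10, 4, 6, 1, 2, 3, 8, 9, 0, 7]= (0 5 1 11 7 3 4 6 2 10)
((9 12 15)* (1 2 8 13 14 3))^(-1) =(1 3 14 13 8 2)(9 15 12)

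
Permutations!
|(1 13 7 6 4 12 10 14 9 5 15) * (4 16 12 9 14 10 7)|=|(1 13 4 9 5 15)(6 16 12 7)|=12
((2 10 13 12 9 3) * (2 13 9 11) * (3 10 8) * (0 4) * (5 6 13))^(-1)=((0 4)(2 8 3 5 6 13 12 11)(9 10))^(-1)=(0 4)(2 11 12 13 6 5 3 8)(9 10)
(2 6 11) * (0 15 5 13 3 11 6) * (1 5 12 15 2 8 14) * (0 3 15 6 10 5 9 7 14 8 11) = (0 2 3)(1 9 7 14)(5 13 15 12 6 10) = [2, 9, 3, 0, 4, 13, 10, 14, 8, 7, 5, 11, 6, 15, 1, 12]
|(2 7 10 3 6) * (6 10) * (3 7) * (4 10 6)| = |(2 3 6)(4 10 7)| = 3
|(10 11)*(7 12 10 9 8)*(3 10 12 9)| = |(12)(3 10 11)(7 9 8)| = 3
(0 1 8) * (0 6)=(0 1 8 6)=[1, 8, 2, 3, 4, 5, 0, 7, 6]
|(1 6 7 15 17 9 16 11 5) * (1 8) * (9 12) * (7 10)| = |(1 6 10 7 15 17 12 9 16 11 5 8)| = 12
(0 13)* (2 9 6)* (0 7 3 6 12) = [13, 1, 9, 6, 4, 5, 2, 3, 8, 12, 10, 11, 0, 7] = (0 13 7 3 6 2 9 12)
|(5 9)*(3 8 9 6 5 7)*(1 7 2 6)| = |(1 7 3 8 9 2 6 5)| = 8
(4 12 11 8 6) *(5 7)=(4 12 11 8 6)(5 7)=[0, 1, 2, 3, 12, 7, 4, 5, 6, 9, 10, 8, 11]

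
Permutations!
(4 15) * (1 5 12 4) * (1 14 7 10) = (1 5 12 4 15 14 7 10) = [0, 5, 2, 3, 15, 12, 6, 10, 8, 9, 1, 11, 4, 13, 7, 14]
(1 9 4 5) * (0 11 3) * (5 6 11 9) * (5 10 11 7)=(0 9 4 6 7 5 1 10 11 3)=[9, 10, 2, 0, 6, 1, 7, 5, 8, 4, 11, 3]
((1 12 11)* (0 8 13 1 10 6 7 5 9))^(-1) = ((0 8 13 1 12 11 10 6 7 5 9))^(-1) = (0 9 5 7 6 10 11 12 1 13 8)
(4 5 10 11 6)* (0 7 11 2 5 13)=[7, 1, 5, 3, 13, 10, 4, 11, 8, 9, 2, 6, 12, 0]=(0 7 11 6 4 13)(2 5 10)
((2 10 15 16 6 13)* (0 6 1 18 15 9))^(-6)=(1 15)(16 18)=((0 6 13 2 10 9)(1 18 15 16))^(-6)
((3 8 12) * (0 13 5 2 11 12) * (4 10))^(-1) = (0 8 3 12 11 2 5 13)(4 10)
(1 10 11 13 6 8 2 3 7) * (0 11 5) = [11, 10, 3, 7, 4, 0, 8, 1, 2, 9, 5, 13, 12, 6] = (0 11 13 6 8 2 3 7 1 10 5)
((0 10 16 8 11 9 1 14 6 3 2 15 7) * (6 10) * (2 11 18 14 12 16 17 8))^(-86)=((0 6 3 11 9 1 12 16 2 15 7)(8 18 14 10 17))^(-86)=(0 3 9 12 2 7 6 11 1 16 15)(8 17 10 14 18)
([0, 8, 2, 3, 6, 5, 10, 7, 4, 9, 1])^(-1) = [0, 10, 2, 3, 8, 5, 4, 7, 1, 9, 6]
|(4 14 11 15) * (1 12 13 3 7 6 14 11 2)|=24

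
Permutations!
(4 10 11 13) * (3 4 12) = (3 4 10 11 13 12) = [0, 1, 2, 4, 10, 5, 6, 7, 8, 9, 11, 13, 3, 12]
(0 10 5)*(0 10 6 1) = (0 6 1)(5 10) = [6, 0, 2, 3, 4, 10, 1, 7, 8, 9, 5]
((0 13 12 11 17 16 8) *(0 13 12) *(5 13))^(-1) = ((0 12 11 17 16 8 5 13))^(-1) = (0 13 5 8 16 17 11 12)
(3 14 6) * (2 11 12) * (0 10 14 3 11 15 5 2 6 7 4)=(0 10 14 7 4)(2 15 5)(6 11 12)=[10, 1, 15, 3, 0, 2, 11, 4, 8, 9, 14, 12, 6, 13, 7, 5]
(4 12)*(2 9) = [0, 1, 9, 3, 12, 5, 6, 7, 8, 2, 10, 11, 4] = (2 9)(4 12)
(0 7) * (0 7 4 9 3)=(0 4 9 3)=[4, 1, 2, 0, 9, 5, 6, 7, 8, 3]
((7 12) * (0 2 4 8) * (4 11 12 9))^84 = (0 7)(2 9)(4 11)(8 12)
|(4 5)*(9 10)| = 2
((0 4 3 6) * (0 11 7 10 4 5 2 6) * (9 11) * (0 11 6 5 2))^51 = ((0 2 5)(3 11 7 10 4)(6 9))^51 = (3 11 7 10 4)(6 9)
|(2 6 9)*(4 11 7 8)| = |(2 6 9)(4 11 7 8)| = 12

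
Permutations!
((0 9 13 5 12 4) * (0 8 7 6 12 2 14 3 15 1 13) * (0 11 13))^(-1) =(0 1 15 3 14 2 5 13 11 9)(4 12 6 7 8)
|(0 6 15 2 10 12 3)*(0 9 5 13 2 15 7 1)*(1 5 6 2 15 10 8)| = 36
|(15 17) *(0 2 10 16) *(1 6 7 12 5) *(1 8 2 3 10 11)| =8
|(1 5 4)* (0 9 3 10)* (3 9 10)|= 6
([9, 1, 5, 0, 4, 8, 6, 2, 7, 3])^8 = (0 3 9)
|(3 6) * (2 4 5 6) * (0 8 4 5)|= |(0 8 4)(2 5 6 3)|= 12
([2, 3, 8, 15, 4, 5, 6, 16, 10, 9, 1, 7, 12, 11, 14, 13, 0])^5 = [3, 7, 15, 16, 4, 5, 6, 10, 13, 9, 11, 8, 12, 2, 14, 0, 1]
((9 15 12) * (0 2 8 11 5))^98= (0 11 2 5 8)(9 12 15)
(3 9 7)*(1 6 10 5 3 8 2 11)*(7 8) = [0, 6, 11, 9, 4, 3, 10, 7, 2, 8, 5, 1] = (1 6 10 5 3 9 8 2 11)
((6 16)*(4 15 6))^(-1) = ((4 15 6 16))^(-1) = (4 16 6 15)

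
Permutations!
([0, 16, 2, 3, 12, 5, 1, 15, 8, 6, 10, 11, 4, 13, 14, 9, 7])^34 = [0, 9, 2, 3, 4, 5, 15, 1, 8, 7, 10, 11, 12, 13, 14, 16, 6]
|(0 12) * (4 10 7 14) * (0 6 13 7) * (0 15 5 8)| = |(0 12 6 13 7 14 4 10 15 5 8)| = 11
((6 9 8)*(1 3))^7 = ((1 3)(6 9 8))^7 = (1 3)(6 9 8)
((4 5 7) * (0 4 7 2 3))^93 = (7)(0 2 4 3 5)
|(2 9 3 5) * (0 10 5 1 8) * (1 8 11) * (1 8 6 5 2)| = 10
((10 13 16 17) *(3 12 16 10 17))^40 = ((17)(3 12 16)(10 13))^40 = (17)(3 12 16)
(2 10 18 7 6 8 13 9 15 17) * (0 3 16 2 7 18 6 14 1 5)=(18)(0 3 16 2 10 6 8 13 9 15 17 7 14 1 5)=[3, 5, 10, 16, 4, 0, 8, 14, 13, 15, 6, 11, 12, 9, 1, 17, 2, 7, 18]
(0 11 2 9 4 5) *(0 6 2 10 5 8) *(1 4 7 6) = [11, 4, 9, 3, 8, 1, 2, 6, 0, 7, 5, 10] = (0 11 10 5 1 4 8)(2 9 7 6)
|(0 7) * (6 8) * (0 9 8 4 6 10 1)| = |(0 7 9 8 10 1)(4 6)| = 6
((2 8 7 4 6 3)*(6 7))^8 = ((2 8 6 3)(4 7))^8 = (8)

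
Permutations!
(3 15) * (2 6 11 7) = (2 6 11 7)(3 15) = [0, 1, 6, 15, 4, 5, 11, 2, 8, 9, 10, 7, 12, 13, 14, 3]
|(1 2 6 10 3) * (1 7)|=|(1 2 6 10 3 7)|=6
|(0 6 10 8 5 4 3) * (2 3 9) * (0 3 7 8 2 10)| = 14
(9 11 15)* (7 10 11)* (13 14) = (7 10 11 15 9)(13 14) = [0, 1, 2, 3, 4, 5, 6, 10, 8, 7, 11, 15, 12, 14, 13, 9]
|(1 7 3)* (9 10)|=6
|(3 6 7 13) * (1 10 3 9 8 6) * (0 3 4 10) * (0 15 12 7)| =10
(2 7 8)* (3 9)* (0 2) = [2, 1, 7, 9, 4, 5, 6, 8, 0, 3] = (0 2 7 8)(3 9)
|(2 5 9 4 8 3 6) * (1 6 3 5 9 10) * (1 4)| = 4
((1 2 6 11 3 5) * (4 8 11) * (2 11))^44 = ((1 11 3 5)(2 6 4 8))^44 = (11)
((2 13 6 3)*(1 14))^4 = ((1 14)(2 13 6 3))^4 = (14)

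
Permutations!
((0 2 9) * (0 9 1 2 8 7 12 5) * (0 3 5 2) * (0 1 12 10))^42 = ((0 8 7 10)(2 12)(3 5))^42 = (12)(0 7)(8 10)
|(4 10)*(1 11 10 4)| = |(1 11 10)| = 3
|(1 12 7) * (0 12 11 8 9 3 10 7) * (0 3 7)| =20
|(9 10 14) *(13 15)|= 6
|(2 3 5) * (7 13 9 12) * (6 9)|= 15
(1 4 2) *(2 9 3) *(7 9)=[0, 4, 1, 2, 7, 5, 6, 9, 8, 3]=(1 4 7 9 3 2)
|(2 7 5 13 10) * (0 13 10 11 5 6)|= 8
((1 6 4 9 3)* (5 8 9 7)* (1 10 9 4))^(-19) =(1 6)(3 9 10)(4 7 5 8)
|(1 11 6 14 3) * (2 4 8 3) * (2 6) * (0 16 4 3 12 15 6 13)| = |(0 16 4 8 12 15 6 14 13)(1 11 2 3)| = 36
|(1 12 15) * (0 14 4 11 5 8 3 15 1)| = 8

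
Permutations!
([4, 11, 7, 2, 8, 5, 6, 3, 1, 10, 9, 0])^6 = [4, 11, 2, 3, 8, 5, 6, 7, 1, 9, 10, 0]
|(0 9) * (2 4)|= |(0 9)(2 4)|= 2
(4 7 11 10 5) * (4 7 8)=[0, 1, 2, 3, 8, 7, 6, 11, 4, 9, 5, 10]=(4 8)(5 7 11 10)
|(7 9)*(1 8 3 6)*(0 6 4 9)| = |(0 6 1 8 3 4 9 7)| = 8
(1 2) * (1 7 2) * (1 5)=[0, 5, 7, 3, 4, 1, 6, 2]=(1 5)(2 7)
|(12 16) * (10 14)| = 2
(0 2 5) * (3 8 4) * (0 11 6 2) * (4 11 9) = (2 5 9 4 3 8 11 6) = [0, 1, 5, 8, 3, 9, 2, 7, 11, 4, 10, 6]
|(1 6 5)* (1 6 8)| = 2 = |(1 8)(5 6)|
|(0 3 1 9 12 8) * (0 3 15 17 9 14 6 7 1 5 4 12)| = 20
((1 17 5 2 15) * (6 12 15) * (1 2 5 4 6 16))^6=((1 17 4 6 12 15 2 16))^6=(1 2 12 4)(6 17 16 15)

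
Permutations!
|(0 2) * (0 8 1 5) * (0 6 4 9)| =|(0 2 8 1 5 6 4 9)| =8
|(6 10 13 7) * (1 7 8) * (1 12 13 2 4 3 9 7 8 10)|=11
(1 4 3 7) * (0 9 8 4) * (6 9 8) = (0 8 4 3 7 1)(6 9) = [8, 0, 2, 7, 3, 5, 9, 1, 4, 6]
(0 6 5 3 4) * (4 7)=(0 6 5 3 7 4)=[6, 1, 2, 7, 0, 3, 5, 4]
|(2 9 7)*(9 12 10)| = 5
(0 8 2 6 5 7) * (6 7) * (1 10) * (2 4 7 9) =[8, 10, 9, 3, 7, 6, 5, 0, 4, 2, 1] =(0 8 4 7)(1 10)(2 9)(5 6)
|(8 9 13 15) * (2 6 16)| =12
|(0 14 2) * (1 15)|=6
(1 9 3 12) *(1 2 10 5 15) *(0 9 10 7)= (0 9 3 12 2 7)(1 10 5 15)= [9, 10, 7, 12, 4, 15, 6, 0, 8, 3, 5, 11, 2, 13, 14, 1]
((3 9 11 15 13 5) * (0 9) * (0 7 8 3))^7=((0 9 11 15 13 5)(3 7 8))^7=(0 9 11 15 13 5)(3 7 8)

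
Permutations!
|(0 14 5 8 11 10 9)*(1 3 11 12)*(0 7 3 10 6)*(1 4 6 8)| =|(0 14 5 1 10 9 7 3 11 8 12 4 6)| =13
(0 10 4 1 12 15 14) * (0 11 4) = (0 10)(1 12 15 14 11 4) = [10, 12, 2, 3, 1, 5, 6, 7, 8, 9, 0, 4, 15, 13, 11, 14]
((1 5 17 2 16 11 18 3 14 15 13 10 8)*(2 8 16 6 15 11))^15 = ((1 5 17 8)(2 6 15 13 10 16)(3 14 11 18))^15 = (1 8 17 5)(2 13)(3 18 11 14)(6 10)(15 16)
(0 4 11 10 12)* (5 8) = (0 4 11 10 12)(5 8) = [4, 1, 2, 3, 11, 8, 6, 7, 5, 9, 12, 10, 0]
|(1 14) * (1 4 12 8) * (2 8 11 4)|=|(1 14 2 8)(4 12 11)|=12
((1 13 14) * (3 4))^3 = (14)(3 4)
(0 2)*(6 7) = (0 2)(6 7) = [2, 1, 0, 3, 4, 5, 7, 6]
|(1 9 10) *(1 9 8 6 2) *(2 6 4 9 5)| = 7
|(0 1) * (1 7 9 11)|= 5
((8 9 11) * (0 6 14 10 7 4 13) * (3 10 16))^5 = ((0 6 14 16 3 10 7 4 13)(8 9 11))^5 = (0 10 6 7 14 4 16 13 3)(8 11 9)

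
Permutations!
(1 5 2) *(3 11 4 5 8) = [0, 8, 1, 11, 5, 2, 6, 7, 3, 9, 10, 4] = (1 8 3 11 4 5 2)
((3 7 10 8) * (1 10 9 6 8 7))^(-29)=(1 3 8 6 9 7 10)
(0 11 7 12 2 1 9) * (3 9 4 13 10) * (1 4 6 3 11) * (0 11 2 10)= [1, 6, 4, 9, 13, 5, 3, 12, 8, 11, 2, 7, 10, 0]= (0 1 6 3 9 11 7 12 10 2 4 13)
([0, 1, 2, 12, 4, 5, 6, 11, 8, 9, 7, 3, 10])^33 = [0, 1, 2, 7, 4, 5, 6, 12, 8, 9, 3, 10, 11]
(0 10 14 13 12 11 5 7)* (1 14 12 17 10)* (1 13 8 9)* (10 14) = (0 13 17 14 8 9 1 10 12 11 5 7) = [13, 10, 2, 3, 4, 7, 6, 0, 9, 1, 12, 5, 11, 17, 8, 15, 16, 14]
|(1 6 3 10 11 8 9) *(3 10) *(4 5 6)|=|(1 4 5 6 10 11 8 9)|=8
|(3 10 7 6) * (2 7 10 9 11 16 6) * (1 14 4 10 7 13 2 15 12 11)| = |(1 14 4 10 7 15 12 11 16 6 3 9)(2 13)| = 12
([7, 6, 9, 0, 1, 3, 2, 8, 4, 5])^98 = (0 5 2 1 8)(3 9 6 4 7)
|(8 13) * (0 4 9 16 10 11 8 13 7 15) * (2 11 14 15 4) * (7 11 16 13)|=|(0 2 16 10 14 15)(4 9 13 7)(8 11)|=12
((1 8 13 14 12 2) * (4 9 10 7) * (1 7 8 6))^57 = (1 6)(2 9 13)(4 8 12)(7 10 14)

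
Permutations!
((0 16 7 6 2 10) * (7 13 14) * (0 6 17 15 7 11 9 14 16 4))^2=((0 4)(2 10 6)(7 17 15)(9 14 11)(13 16))^2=(2 6 10)(7 15 17)(9 11 14)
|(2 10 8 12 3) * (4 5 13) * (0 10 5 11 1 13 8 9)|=|(0 10 9)(1 13 4 11)(2 5 8 12 3)|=60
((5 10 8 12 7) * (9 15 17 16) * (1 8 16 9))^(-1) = (1 16 10 5 7 12 8)(9 17 15)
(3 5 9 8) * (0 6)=(0 6)(3 5 9 8)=[6, 1, 2, 5, 4, 9, 0, 7, 3, 8]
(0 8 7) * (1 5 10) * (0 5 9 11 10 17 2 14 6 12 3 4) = (0 8 7 5 17 2 14 6 12 3 4)(1 9 11 10) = [8, 9, 14, 4, 0, 17, 12, 5, 7, 11, 1, 10, 3, 13, 6, 15, 16, 2]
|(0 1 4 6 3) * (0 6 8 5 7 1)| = |(1 4 8 5 7)(3 6)| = 10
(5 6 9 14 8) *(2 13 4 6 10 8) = (2 13 4 6 9 14)(5 10 8) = [0, 1, 13, 3, 6, 10, 9, 7, 5, 14, 8, 11, 12, 4, 2]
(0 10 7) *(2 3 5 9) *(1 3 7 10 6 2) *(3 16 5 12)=(0 6 2 7)(1 16 5 9)(3 12)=[6, 16, 7, 12, 4, 9, 2, 0, 8, 1, 10, 11, 3, 13, 14, 15, 5]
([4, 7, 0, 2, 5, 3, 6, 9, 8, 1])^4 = [2, 7, 3, 5, 0, 4, 6, 9, 8, 1]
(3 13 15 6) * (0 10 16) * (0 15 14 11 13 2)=[10, 1, 0, 2, 4, 5, 3, 7, 8, 9, 16, 13, 12, 14, 11, 6, 15]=(0 10 16 15 6 3 2)(11 13 14)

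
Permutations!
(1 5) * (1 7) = [0, 5, 2, 3, 4, 7, 6, 1] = (1 5 7)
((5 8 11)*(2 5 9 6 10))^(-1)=((2 5 8 11 9 6 10))^(-1)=(2 10 6 9 11 8 5)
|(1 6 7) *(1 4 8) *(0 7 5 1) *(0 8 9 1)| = 7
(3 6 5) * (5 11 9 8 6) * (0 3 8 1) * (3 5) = (0 5 8 6 11 9 1) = [5, 0, 2, 3, 4, 8, 11, 7, 6, 1, 10, 9]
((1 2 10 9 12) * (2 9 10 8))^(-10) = (1 12 9)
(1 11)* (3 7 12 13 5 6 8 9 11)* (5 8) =(1 3 7 12 13 8 9 11)(5 6) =[0, 3, 2, 7, 4, 6, 5, 12, 9, 11, 10, 1, 13, 8]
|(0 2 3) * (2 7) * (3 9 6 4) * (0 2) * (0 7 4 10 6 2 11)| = |(0 4 3 11)(2 9)(6 10)| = 4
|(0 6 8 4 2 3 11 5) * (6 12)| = 9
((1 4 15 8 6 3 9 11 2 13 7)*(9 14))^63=(1 8 14 2)(3 11 7 15)(4 6 9 13)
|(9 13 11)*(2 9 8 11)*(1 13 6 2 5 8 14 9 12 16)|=11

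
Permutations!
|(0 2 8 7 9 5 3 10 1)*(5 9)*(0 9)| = 9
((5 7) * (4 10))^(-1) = ((4 10)(5 7))^(-1) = (4 10)(5 7)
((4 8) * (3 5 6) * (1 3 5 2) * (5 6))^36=((1 3 2)(4 8))^36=(8)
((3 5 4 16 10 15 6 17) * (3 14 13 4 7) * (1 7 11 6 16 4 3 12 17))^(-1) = ((1 7 12 17 14 13 3 5 11 6)(10 15 16))^(-1) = (1 6 11 5 3 13 14 17 12 7)(10 16 15)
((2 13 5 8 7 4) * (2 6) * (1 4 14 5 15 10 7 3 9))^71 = ((1 4 6 2 13 15 10 7 14 5 8 3 9))^71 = (1 10 9 15 3 13 8 2 5 6 14 4 7)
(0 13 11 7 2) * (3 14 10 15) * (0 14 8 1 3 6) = (0 13 11 7 2 14 10 15 6)(1 3 8) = [13, 3, 14, 8, 4, 5, 0, 2, 1, 9, 15, 7, 12, 11, 10, 6]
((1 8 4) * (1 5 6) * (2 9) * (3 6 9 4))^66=(1 3)(2 5)(4 9)(6 8)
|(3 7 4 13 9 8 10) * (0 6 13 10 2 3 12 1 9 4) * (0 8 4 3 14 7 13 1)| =|(0 6 1 9 4 10 12)(2 14 7 8)(3 13)| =28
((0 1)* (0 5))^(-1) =(0 5 1)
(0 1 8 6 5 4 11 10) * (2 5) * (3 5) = (0 1 8 6 2 3 5 4 11 10) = [1, 8, 3, 5, 11, 4, 2, 7, 6, 9, 0, 10]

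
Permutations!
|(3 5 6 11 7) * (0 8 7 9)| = 8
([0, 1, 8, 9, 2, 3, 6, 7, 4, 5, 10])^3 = (10)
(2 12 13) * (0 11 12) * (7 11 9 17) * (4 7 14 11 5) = [9, 1, 0, 3, 7, 4, 6, 5, 8, 17, 10, 12, 13, 2, 11, 15, 16, 14] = (0 9 17 14 11 12 13 2)(4 7 5)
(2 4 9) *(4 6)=(2 6 4 9)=[0, 1, 6, 3, 9, 5, 4, 7, 8, 2]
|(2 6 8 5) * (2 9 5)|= 6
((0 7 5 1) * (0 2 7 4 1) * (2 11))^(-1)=(0 5 7 2 11 1 4)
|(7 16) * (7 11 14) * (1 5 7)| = 6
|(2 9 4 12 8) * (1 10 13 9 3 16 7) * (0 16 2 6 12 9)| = |(0 16 7 1 10 13)(2 3)(4 9)(6 12 8)| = 6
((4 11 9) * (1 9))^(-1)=((1 9 4 11))^(-1)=(1 11 4 9)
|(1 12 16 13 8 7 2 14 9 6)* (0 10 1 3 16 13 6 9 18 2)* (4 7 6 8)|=|(0 10 1 12 13 4 7)(2 14 18)(3 16 8 6)|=84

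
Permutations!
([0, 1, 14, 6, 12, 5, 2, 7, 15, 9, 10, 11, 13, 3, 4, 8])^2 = (15)(2 4 13 6 14 12 3)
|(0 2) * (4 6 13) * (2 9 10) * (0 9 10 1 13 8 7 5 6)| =|(0 10 2 9 1 13 4)(5 6 8 7)| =28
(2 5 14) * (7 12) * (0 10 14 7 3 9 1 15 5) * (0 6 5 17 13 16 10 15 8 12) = [15, 8, 6, 9, 4, 7, 5, 0, 12, 1, 14, 11, 3, 16, 2, 17, 10, 13] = (0 15 17 13 16 10 14 2 6 5 7)(1 8 12 3 9)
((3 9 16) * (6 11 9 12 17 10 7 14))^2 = ((3 12 17 10 7 14 6 11 9 16))^2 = (3 17 7 6 9)(10 14 11 16 12)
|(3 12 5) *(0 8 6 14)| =12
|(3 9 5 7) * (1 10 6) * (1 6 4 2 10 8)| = |(1 8)(2 10 4)(3 9 5 7)| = 12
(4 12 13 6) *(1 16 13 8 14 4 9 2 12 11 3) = (1 16 13 6 9 2 12 8 14 4 11 3) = [0, 16, 12, 1, 11, 5, 9, 7, 14, 2, 10, 3, 8, 6, 4, 15, 13]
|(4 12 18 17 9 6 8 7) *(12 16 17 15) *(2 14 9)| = 9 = |(2 14 9 6 8 7 4 16 17)(12 18 15)|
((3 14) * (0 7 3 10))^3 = ((0 7 3 14 10))^3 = (0 14 7 10 3)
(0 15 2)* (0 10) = (0 15 2 10) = [15, 1, 10, 3, 4, 5, 6, 7, 8, 9, 0, 11, 12, 13, 14, 2]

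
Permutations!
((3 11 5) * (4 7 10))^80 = (3 5 11)(4 10 7) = ((3 11 5)(4 7 10))^80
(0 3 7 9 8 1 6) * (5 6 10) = (0 3 7 9 8 1 10 5 6) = [3, 10, 2, 7, 4, 6, 0, 9, 1, 8, 5]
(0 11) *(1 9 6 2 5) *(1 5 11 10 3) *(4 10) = (0 4 10 3 1 9 6 2 11) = [4, 9, 11, 1, 10, 5, 2, 7, 8, 6, 3, 0]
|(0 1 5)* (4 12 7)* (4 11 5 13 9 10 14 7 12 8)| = 18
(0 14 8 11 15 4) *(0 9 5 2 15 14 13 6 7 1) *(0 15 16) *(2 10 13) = (0 2 16)(1 15 4 9 5 10 13 6 7)(8 11 14) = [2, 15, 16, 3, 9, 10, 7, 1, 11, 5, 13, 14, 12, 6, 8, 4, 0]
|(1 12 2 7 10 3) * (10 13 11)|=|(1 12 2 7 13 11 10 3)|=8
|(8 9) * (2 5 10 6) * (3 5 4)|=|(2 4 3 5 10 6)(8 9)|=6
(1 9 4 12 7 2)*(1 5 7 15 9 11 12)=[0, 11, 5, 3, 1, 7, 6, 2, 8, 4, 10, 12, 15, 13, 14, 9]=(1 11 12 15 9 4)(2 5 7)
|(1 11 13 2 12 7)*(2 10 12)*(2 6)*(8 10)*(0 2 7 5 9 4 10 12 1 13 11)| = 12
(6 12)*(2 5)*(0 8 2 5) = (0 8 2)(6 12) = [8, 1, 0, 3, 4, 5, 12, 7, 2, 9, 10, 11, 6]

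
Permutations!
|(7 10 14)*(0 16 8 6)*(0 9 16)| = |(6 9 16 8)(7 10 14)| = 12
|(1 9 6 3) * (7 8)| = 4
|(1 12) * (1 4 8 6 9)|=6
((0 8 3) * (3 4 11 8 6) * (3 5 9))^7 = (0 5 3 6 9)(4 11 8)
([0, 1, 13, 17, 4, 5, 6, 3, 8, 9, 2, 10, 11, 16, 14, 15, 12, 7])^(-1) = (2 10 11 12 16 13)(3 7 17)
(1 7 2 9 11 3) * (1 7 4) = [0, 4, 9, 7, 1, 5, 6, 2, 8, 11, 10, 3] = (1 4)(2 9 11 3 7)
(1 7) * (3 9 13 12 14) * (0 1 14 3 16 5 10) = (0 1 7 14 16 5 10)(3 9 13 12) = [1, 7, 2, 9, 4, 10, 6, 14, 8, 13, 0, 11, 3, 12, 16, 15, 5]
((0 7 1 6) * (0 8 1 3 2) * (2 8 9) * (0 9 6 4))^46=(9)(0 1 3)(4 8 7)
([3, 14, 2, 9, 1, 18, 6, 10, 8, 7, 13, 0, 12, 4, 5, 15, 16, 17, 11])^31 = (0 1 9 5 10 11 4 3 14 7 18 13)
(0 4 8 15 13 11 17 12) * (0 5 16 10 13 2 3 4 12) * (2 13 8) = [12, 1, 3, 4, 2, 16, 6, 7, 15, 9, 8, 17, 5, 11, 14, 13, 10, 0] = (0 12 5 16 10 8 15 13 11 17)(2 3 4)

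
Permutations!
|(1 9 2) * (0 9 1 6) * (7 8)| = 4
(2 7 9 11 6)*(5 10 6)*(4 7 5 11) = (11)(2 5 10 6)(4 7 9) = [0, 1, 5, 3, 7, 10, 2, 9, 8, 4, 6, 11]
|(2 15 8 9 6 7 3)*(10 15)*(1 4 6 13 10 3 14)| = |(1 4 6 7 14)(2 3)(8 9 13 10 15)| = 10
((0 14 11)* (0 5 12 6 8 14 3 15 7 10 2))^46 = (0 10 15)(2 7 3)(5 14 6)(8 12 11)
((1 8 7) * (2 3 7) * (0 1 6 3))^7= (0 2 8 1)(3 7 6)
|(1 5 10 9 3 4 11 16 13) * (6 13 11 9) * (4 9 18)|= 10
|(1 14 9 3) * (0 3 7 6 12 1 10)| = |(0 3 10)(1 14 9 7 6 12)| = 6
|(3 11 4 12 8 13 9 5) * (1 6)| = |(1 6)(3 11 4 12 8 13 9 5)| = 8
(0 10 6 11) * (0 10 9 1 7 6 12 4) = (0 9 1 7 6 11 10 12 4) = [9, 7, 2, 3, 0, 5, 11, 6, 8, 1, 12, 10, 4]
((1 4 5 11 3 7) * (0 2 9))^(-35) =((0 2 9)(1 4 5 11 3 7))^(-35) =(0 2 9)(1 4 5 11 3 7)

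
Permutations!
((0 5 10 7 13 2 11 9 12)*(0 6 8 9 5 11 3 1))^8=((0 11 5 10 7 13 2 3 1)(6 8 9 12))^8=(0 1 3 2 13 7 10 5 11)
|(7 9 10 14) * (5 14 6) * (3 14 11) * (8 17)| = |(3 14 7 9 10 6 5 11)(8 17)| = 8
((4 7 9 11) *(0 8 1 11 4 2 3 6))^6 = (0 6 3 2 11 1 8)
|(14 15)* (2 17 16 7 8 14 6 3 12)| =10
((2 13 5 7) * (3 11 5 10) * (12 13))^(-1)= (2 7 5 11 3 10 13 12)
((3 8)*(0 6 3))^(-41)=((0 6 3 8))^(-41)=(0 8 3 6)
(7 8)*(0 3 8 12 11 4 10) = (0 3 8 7 12 11 4 10) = [3, 1, 2, 8, 10, 5, 6, 12, 7, 9, 0, 4, 11]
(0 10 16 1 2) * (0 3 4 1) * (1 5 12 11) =(0 10 16)(1 2 3 4 5 12 11) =[10, 2, 3, 4, 5, 12, 6, 7, 8, 9, 16, 1, 11, 13, 14, 15, 0]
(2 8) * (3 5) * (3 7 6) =(2 8)(3 5 7 6) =[0, 1, 8, 5, 4, 7, 3, 6, 2]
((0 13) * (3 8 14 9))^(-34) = ((0 13)(3 8 14 9))^(-34) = (3 14)(8 9)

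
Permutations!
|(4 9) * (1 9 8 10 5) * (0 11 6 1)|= 9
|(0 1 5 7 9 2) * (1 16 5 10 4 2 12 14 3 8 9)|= 40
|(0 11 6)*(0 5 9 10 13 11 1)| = |(0 1)(5 9 10 13 11 6)| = 6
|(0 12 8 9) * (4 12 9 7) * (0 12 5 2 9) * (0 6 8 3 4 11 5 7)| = 24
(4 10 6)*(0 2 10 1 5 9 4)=(0 2 10 6)(1 5 9 4)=[2, 5, 10, 3, 1, 9, 0, 7, 8, 4, 6]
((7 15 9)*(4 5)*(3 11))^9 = (15)(3 11)(4 5)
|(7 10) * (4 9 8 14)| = 4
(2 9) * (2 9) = [0, 1, 2, 3, 4, 5, 6, 7, 8, 9] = (9)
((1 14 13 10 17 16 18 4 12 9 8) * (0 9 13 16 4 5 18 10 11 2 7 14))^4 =((0 9 8 1)(2 7 14 16 10 17 4 12 13 11)(5 18))^4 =(18)(2 10 13 14 4)(7 17 11 16 12)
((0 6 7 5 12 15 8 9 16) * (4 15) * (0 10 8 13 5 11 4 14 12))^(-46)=((0 6 7 11 4 15 13 5)(8 9 16 10)(12 14))^(-46)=(0 7 4 13)(5 6 11 15)(8 16)(9 10)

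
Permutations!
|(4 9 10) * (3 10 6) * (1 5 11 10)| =|(1 5 11 10 4 9 6 3)| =8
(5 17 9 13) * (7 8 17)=(5 7 8 17 9 13)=[0, 1, 2, 3, 4, 7, 6, 8, 17, 13, 10, 11, 12, 5, 14, 15, 16, 9]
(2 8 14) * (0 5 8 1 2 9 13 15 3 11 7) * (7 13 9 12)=(0 5 8 14 12 7)(1 2)(3 11 13 15)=[5, 2, 1, 11, 4, 8, 6, 0, 14, 9, 10, 13, 7, 15, 12, 3]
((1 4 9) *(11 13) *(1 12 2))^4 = (13)(1 2 12 9 4)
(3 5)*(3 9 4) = [0, 1, 2, 5, 3, 9, 6, 7, 8, 4] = (3 5 9 4)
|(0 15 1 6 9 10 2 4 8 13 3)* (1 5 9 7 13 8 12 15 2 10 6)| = |(0 2 4 12 15 5 9 6 7 13 3)| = 11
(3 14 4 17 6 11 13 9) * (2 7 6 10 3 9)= (2 7 6 11 13)(3 14 4 17 10)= [0, 1, 7, 14, 17, 5, 11, 6, 8, 9, 3, 13, 12, 2, 4, 15, 16, 10]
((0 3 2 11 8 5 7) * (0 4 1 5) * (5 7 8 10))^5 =((0 3 2 11 10 5 8)(1 7 4))^5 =(0 5 11 3 8 10 2)(1 4 7)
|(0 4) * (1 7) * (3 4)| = 6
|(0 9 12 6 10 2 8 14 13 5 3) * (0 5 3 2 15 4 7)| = 24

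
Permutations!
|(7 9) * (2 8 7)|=4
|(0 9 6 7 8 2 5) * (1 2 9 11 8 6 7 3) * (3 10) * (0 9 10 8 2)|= 11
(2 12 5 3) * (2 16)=(2 12 5 3 16)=[0, 1, 12, 16, 4, 3, 6, 7, 8, 9, 10, 11, 5, 13, 14, 15, 2]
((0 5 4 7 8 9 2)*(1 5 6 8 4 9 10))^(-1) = ((0 6 8 10 1 5 9 2)(4 7))^(-1) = (0 2 9 5 1 10 8 6)(4 7)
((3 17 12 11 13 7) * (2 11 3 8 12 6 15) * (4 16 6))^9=(2 16 3 7)(4 12 13 15)(6 17 8 11)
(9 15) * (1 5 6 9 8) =(1 5 6 9 15 8) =[0, 5, 2, 3, 4, 6, 9, 7, 1, 15, 10, 11, 12, 13, 14, 8]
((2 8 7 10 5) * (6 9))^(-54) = ((2 8 7 10 5)(6 9))^(-54) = (2 8 7 10 5)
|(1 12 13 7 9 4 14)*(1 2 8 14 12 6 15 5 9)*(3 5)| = 30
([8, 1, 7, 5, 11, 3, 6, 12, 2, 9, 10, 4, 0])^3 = (0 7 8 12 2)(3 5)(4 11)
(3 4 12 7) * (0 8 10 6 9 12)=(0 8 10 6 9 12 7 3 4)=[8, 1, 2, 4, 0, 5, 9, 3, 10, 12, 6, 11, 7]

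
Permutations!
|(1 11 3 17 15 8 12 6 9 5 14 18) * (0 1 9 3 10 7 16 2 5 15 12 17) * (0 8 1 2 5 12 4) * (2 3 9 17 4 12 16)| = 28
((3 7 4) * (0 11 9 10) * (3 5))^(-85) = (0 10 9 11)(3 5 4 7)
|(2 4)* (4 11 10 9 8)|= 6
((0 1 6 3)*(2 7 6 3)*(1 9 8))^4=((0 9 8 1 3)(2 7 6))^4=(0 3 1 8 9)(2 7 6)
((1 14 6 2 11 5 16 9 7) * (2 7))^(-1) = ((1 14 6 7)(2 11 5 16 9))^(-1) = (1 7 6 14)(2 9 16 5 11)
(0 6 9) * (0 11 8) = (0 6 9 11 8) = [6, 1, 2, 3, 4, 5, 9, 7, 0, 11, 10, 8]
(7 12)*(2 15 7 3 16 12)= [0, 1, 15, 16, 4, 5, 6, 2, 8, 9, 10, 11, 3, 13, 14, 7, 12]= (2 15 7)(3 16 12)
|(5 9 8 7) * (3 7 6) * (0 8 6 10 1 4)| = |(0 8 10 1 4)(3 7 5 9 6)| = 5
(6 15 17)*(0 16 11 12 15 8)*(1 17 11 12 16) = (0 1 17 6 8)(11 16 12 15) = [1, 17, 2, 3, 4, 5, 8, 7, 0, 9, 10, 16, 15, 13, 14, 11, 12, 6]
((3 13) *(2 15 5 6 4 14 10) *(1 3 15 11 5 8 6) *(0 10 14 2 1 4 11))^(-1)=((0 10 1 3 13 15 8 6 11 5 4 2))^(-1)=(0 2 4 5 11 6 8 15 13 3 1 10)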